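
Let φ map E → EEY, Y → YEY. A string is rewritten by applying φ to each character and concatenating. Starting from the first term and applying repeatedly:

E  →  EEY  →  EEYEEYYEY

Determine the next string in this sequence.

Expanding EEYEEYYEY: E→EEY, E→EEY, Y→YEY, E→EEY, E→EEY, Y→YEY, Y→YEY, E→EEY, Y→YEY. Concatenated: EEY EEY YEY EEY EEY YEY YEY EEY YEY.

EEYEEYYEYEEYEEYYEYYEYEEYYEY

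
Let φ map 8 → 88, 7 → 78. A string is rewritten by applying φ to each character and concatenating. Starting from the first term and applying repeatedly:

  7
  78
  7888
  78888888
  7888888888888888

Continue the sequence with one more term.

Applying the rule to each of the 16 symbols of 7888888888888888 gives the pieces 78 88 88 88 88 88 88 88 88 88 88 88 88 88 88 88, which concatenate to the answer.

78888888888888888888888888888888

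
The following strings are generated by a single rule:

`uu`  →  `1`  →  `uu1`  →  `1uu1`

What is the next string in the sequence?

Each term (from the third on) is the two preceding terms concatenated in order: term 3 = uu·1 = uu1.
The next term joins uu1 and 1uu1.

uu11uu1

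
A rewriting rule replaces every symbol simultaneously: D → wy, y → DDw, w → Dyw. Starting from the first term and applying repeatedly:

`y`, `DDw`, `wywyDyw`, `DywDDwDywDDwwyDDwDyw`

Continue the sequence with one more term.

wyDDwDywwywyDywwyDDwDywwywyDywDywDDwwywyDywwyDDwDyw

Applying the rule to each of the 20 symbols of DywDDwDywDDwwyDDwDyw gives the pieces wy DDw Dyw wy wy Dyw wy DDw Dyw wy wy Dyw Dyw DDw wy wy Dyw wy DDw Dyw, which concatenate to the answer.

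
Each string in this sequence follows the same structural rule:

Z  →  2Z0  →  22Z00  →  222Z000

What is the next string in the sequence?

Each term wraps the previous one in 2 on the left and 0 on the right.
One more step from 222Z000 gives the answer.

2222Z0000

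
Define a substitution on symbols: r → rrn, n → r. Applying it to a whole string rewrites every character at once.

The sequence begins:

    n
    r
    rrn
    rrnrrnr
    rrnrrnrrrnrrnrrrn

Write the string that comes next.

Rewriting the 17 symbols of rrnrrnrrrnrrnrrrn one by one yields rrn rrn r rrn rrn r rrn rrn rrn r rrn rrn r rrn rrn rrn r; concatenated:

rrnrrnrrrnrrnrrrnrrnrrnrrrnrrnrrrnrrnrrnr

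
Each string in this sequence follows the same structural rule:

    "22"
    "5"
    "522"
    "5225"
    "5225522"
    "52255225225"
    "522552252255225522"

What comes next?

52255225225522552252255225225

Each term (from the third on) is the previous term followed by the one before it: term 3 = 5·22 = 522.
Continuing: 522552252255225522 · 52255225225 gives term 8.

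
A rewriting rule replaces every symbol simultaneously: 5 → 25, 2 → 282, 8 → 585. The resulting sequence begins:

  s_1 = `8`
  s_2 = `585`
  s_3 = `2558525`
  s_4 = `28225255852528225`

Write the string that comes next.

Applying the rule to each of the 17 symbols of 28225255852528225 gives the pieces 282 585 282 282 25 282 25 25 585 25 282 25 282 585 282 282 25, which concatenate to the answer.

282585282282252822525585252822528258528228225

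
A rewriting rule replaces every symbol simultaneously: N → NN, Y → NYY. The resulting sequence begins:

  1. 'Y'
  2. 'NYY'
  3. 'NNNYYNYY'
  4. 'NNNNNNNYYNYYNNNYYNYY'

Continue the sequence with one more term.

Replace each of the 20 characters of NNNNNNNYYNYYNNNYYNYY in place — NN NN NN NN NN NN NN NYY NYY NN NYY NYY NN NN NN NYY NYY NN NYY NYY — and concatenate.

NNNNNNNNNNNNNNNYYNYYNNNYYNYYNNNNNNNYYNYYNNNYYNYY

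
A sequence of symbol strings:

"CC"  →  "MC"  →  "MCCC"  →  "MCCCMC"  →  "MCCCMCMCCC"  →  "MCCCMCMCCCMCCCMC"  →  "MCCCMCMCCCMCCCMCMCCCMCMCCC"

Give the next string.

From term 3 onward, concatenate the last term with the second-to-last: MC·CC = MCCC, MCCC·MC = MCCCMC, …
Continuing: MCCCMCMCCCMCCCMCMCCCMCMCCC · MCCCMCMCCCMCCCMC gives term 8.

MCCCMCMCCCMCCCMCMCCCMCMCCCMCCCMCMCCCMCCCMC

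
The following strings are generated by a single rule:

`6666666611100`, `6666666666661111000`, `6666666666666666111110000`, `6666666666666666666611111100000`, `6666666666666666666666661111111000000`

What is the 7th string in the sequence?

6666666666666666666666666666666611111111100000000

Each string has the form 6^{4n} 1^{n+1} 0^{n}, where the shown terms are n = 2, 3, 4, 5, 6.
At n = 8 the blocks have lengths 32, 9, 8.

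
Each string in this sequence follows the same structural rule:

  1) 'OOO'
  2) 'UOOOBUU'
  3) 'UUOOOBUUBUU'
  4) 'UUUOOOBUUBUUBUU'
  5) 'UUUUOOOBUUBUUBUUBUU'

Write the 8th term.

UUUUUUUOOOBUUBUUBUUBUUBUUBUUBUU

Each term wraps the previous one in U on the left and BUU on the right.
From UUUUOOOBUUBUUBUUBUU, 3 further steps: UUUUOOOBUUBUUBUUBUU → UUUUUOOOBUUBUUBUUBUUBUU → UUUUUUOOOBUUBUUBUUBUUBUUBUU → (answer).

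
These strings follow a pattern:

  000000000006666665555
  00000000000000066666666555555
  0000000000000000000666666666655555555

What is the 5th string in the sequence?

00000000000000000000000000066666666666666555555555555

The n-th term is 4n+3 0's then 2n+2 6's then 2n 5's, where the shown terms are n = 2, 3, 4.
For term 5, n = 6, so the run lengths are 27, 14, 12.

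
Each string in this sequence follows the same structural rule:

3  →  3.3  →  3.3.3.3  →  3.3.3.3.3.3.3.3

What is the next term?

3.3.3.3.3.3.3.3.3.3.3.3.3.3.3.3

Every step duplicates the string with '.' between the halves.
One more doubling of 3.3.3.3.3.3.3.3 gives the answer.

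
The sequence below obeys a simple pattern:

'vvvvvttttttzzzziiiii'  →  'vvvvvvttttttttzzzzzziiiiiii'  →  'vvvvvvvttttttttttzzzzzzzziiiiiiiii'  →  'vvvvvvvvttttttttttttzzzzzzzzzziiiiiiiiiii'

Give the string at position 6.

Term n consists of n+3 v's, followed by 2n+2 t's, followed by 2n z's, followed by 2n+1 i's, where the shown terms are n = 2, 3, 4, 5.
For term 6, n = 7, so the run lengths are 10, 16, 14, 15.

vvvvvvvvvvttttttttttttttttzzzzzzzzzzzzzziiiiiiiiiiiiiii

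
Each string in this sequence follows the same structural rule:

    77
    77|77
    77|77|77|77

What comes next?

Every step duplicates the string with '|' between the halves.
Doubling 77|77|77|77 with '|' between the halves:

77|77|77|77|77|77|77|77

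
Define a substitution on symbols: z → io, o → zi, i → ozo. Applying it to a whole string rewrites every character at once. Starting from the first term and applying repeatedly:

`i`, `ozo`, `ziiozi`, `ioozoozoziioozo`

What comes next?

Rewriting the 15 symbols of ioozoozoziioozo one by one yields ozo zi zi io zi zi io zi io ozo ozo zi zi io zi; concatenated:

ozoziziioziziioziioozoozoziziiozi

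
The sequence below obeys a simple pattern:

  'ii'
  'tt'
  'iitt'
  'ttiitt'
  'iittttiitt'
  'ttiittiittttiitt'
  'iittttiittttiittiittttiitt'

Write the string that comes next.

ttiittiittttiittiittttiittttiittiittttiitt

Each term (from the third on) is the two preceding terms concatenated in order: term 3 = ii·tt = iitt.
So term 8 is ttiittiittttiitt·iittttiittttiittiittttiitt.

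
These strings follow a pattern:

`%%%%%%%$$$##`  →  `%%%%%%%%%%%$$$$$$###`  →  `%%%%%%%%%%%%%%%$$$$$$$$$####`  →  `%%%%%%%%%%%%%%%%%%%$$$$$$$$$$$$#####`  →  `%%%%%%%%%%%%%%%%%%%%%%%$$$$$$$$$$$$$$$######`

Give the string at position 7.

Each string has the form %^{4n+3} $^{3n} #^{n+1} (n = 1, 2, …).
Setting n = 7 gives 31, 21, 8 characters in each block.

%%%%%%%%%%%%%%%%%%%%%%%%%%%%%%%$$$$$$$$$$$$$$$$$$$$$########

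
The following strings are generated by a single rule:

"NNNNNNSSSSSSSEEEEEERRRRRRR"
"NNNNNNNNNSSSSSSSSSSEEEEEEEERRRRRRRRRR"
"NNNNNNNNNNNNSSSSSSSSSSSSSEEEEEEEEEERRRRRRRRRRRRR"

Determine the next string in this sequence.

Term n consists of 3n N's, followed by 3n+1 S's, followed by 2n+2 E's, followed by 3n+1 R's, where the shown terms are n = 2, 3, 4.
Setting n = 5 gives 15, 16, 12, 16 characters in each block.

NNNNNNNNNNNNNNNSSSSSSSSSSSSSSSSEEEEEEEEEEEERRRRRRRRRRRRRRRR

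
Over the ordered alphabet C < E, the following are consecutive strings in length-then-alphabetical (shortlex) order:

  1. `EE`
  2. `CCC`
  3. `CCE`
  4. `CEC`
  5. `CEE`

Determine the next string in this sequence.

Find the rightmost character of CEE below E, bump it to the next letter, and reset everything to its right to C.

ECC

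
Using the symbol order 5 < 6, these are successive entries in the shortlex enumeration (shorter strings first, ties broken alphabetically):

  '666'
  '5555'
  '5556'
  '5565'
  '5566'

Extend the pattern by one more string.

5655

The successor of 5566 increments the rightmost position that isn't already 6 and resets every position after it to 5.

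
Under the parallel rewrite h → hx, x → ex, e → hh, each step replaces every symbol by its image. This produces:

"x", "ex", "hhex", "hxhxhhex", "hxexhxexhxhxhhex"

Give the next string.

Applying the rule to each of the 16 symbols of hxexhxexhxhxhhex gives the pieces hx ex hh ex hx ex hh ex hx ex hx ex hx hx hh ex, which concatenate to the answer.

hxexhhexhxexhhexhxexhxexhxhxhhex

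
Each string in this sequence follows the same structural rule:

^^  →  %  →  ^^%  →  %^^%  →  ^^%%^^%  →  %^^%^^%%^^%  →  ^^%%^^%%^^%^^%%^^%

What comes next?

%^^%^^%%^^%^^%%^^%%^^%^^%%^^%

This is a Fibonacci-style word recurrence s(k) = s(k−2)·s(k−1): e.g. ^^·% = ^^%.
So term 8 is %^^%^^%%^^%·^^%%^^%%^^%^^%%^^%.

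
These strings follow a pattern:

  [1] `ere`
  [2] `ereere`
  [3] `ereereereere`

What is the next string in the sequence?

Each string is two copies of the previous one concatenated.
Doubling ereereereere:

ereereereereereereereere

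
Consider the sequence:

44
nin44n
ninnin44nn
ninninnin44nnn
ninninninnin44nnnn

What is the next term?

Every step adds nin to the front and n to the end of the previous string.
Applying this once more to ninninninnin44nnnn:

ninninninninnin44nnnnn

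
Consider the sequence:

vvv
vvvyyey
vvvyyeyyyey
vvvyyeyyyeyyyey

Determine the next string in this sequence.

The strings grow by a fixed suffix yyey each time.
Applying this once more to vvvyyeyyyeyyyey:

vvvyyeyyyeyyyeyyyey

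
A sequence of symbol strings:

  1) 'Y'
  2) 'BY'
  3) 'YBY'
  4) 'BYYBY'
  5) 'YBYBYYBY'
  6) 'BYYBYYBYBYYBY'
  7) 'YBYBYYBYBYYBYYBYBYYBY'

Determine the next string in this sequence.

BYYBYYBYBYYBYYBYBYYBYBYYBYYBYBYYBY

Each term (from the third on) is the two preceding terms concatenated in order: term 3 = Y·BY = YBY.
Continuing: BYYBYYBYBYYBY · YBYBYYBYBYYBYYBYBYYBY gives term 8.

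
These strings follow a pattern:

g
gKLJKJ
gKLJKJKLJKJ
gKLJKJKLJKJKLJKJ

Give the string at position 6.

Every step adds KLJKJ to the end: s(k+1) = s(k)·KLJKJ.
From gKLJKJKLJKJKLJKJ, 2 further steps: gKLJKJKLJKJKLJKJ → gKLJKJKLJKJKLJKJKLJKJ → (answer).

gKLJKJKLJKJKLJKJKLJKJKLJKJ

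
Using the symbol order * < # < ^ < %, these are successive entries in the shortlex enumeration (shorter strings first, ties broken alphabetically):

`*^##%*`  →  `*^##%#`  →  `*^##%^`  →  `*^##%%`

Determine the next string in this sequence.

*^#^**

Find the rightmost character of *^##%% below %, bump it to the next letter, and reset everything to its right to *.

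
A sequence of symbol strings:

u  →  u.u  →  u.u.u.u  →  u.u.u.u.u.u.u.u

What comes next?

Every step duplicates the string with '.' between the halves.
Doubling u.u.u.u.u.u.u.u with '.' between the halves:

u.u.u.u.u.u.u.u.u.u.u.u.u.u.u.u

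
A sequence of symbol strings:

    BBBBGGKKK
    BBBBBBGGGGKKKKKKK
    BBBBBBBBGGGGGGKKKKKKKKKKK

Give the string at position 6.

Reading off run lengths: B runs 4, 6, 8; G runs 2, 4, 6; K runs 3, 7, 11 — each is linear in n (n = 1, 2, …).
At n = 6 the blocks have lengths 14, 12, 23.

BBBBBBBBBBBBBBGGGGGGGGGGGGKKKKKKKKKKKKKKKKKKKKKKK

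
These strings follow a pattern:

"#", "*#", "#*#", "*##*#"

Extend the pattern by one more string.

#*#*##*#

From term 3 onward, concatenate the second-to-last term with the last: #·*# = #*#, *#·#*# = *##*#, …
Continuing: #*# · *##*# gives term 5.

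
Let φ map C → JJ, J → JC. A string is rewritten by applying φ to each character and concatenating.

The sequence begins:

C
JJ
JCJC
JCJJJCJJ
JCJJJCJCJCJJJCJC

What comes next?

JCJJJCJCJCJJJCJJJCJJJCJCJCJJJCJJ

Replace each of the 16 characters of JCJJJCJCJCJJJCJC in place — JC JJ JC JC JC JJ JC JJ JC JJ JC JC JC JJ JC JJ — and concatenate.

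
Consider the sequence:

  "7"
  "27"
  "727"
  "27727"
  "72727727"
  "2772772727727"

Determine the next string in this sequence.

727277272772772727727

Each term (from the third on) is the two preceding terms concatenated in order: term 3 = 7·27 = 727.
Continuing: 72727727 · 2772772727727 gives term 7.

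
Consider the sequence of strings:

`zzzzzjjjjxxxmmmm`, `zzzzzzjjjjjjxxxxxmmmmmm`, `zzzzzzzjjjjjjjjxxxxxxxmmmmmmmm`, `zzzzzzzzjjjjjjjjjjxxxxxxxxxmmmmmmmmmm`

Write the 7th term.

The n-th term is n+3 z's then 2n j's then 2n-1 x's then 2n m's, where the shown terms are n = 2, 3, 4, 5.
For term 7, n = 8, so the run lengths are 11, 16, 15, 16.

zzzzzzzzzzzjjjjjjjjjjjjjjjjxxxxxxxxxxxxxxxmmmmmmmmmmmmmmmm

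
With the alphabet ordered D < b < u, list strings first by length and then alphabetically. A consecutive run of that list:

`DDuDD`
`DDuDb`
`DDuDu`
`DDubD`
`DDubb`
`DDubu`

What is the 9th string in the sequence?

Continuing the enumeration 3 steps past DDubu: DDubu → DDuuD → DDuub → (answer).

DDuuu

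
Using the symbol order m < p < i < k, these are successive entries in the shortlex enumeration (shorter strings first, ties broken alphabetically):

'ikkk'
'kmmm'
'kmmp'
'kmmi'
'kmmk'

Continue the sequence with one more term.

kmpm

The successor of kmmk increments the rightmost position that isn't already k and resets every position after it to m.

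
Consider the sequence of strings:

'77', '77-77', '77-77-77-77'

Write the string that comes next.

77-77-77-77-77-77-77-77

Every step duplicates the string with '-' between the halves.
So the next term is two copies of 77-77-77-77 with '-' between the halves.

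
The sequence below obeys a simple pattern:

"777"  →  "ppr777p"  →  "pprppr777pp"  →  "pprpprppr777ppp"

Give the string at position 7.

pprpprpprpprpprppr777pppppp

s(k+1) = ppr·s(k)·p, so each term gains ppr as a prefix and p as a suffix.
From pprpprppr777ppp, 3 further steps: pprpprppr777ppp → pprpprpprppr777pppp → pprpprpprpprppr777ppppp → (answer).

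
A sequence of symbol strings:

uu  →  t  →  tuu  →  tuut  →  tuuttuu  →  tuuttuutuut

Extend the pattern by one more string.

tuuttuutuuttuuttuu

This is a Fibonacci-style word recurrence s(k) = s(k−1)·s(k−2): e.g. t·uu = tuu.
So term 7 is tuuttuutuut·tuuttuu.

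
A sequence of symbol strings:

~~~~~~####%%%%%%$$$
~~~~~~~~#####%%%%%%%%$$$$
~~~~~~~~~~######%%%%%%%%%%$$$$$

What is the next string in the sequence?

Reading off run lengths: ~ runs 6, 8, 10; # runs 4, 5, 6; % runs 6, 8, 10; $ runs 3, 4, 5 — each is linear in n, where the shown terms are n = 3, 4, 5.
For the next term, n = 6, so the run lengths are 12, 7, 12, 6.

~~~~~~~~~~~~#######%%%%%%%%%%%%$$$$$$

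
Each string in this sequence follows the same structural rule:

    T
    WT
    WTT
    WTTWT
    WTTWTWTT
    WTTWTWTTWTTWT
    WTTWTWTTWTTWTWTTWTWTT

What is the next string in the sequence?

WTTWTWTTWTTWTWTTWTWTTWTTWTWTTWTTWT

This is a Fibonacci-style word recurrence s(k) = s(k−1)·s(k−2): e.g. WT·T = WTT.
So term 8 is WTTWTWTTWTTWTWTTWTWTT·WTTWTWTTWTTWT.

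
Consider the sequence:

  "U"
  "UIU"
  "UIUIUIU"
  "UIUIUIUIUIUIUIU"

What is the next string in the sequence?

UIUIUIUIUIUIUIUIUIUIUIUIUIUIUIU

s(k+1) = s(k)·I·s(k) — each term doubles the last with 'I' between the halves.
So the next term is two copies of UIUIUIUIUIUIUIU with 'I' between the halves.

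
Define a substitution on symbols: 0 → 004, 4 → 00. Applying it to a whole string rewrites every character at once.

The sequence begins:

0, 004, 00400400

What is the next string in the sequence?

0040040000400400004004

Apply φ to 00400400 symbol by symbol: 0→004, 0→004, 4→00, 0→004, 0→004, 4→00, 0→004, 0→004; joined: 004 004 00 004 004 00 004 004.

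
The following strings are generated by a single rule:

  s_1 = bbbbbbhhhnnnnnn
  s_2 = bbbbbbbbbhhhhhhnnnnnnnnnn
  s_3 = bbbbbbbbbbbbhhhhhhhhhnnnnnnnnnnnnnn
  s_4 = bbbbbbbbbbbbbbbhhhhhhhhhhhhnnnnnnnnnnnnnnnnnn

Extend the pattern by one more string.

Term n consists of 3n+3 b's, followed by 3n h's, followed by 4n+2 n's (n = 1, 2, …).
For the next term, n = 5, so the run lengths are 18, 15, 22.

bbbbbbbbbbbbbbbbbbhhhhhhhhhhhhhhhnnnnnnnnnnnnnnnnnnnnnn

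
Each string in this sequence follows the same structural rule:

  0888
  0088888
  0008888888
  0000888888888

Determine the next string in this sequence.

The n-th term is n 0's then 2n+1 8's (n = 1, 2, …).
For the next term, n = 5, so the run lengths are 5, 11.

0000088888888888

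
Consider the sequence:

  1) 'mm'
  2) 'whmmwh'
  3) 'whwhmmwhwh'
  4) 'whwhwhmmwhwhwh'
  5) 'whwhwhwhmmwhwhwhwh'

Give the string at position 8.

Every step adds wh to the front and wh to the end of the previous string.
From whwhwhwhmmwhwhwhwh, 3 further steps: whwhwhwhmmwhwhwhwh → whwhwhwhwhmmwhwhwhwhwh → whwhwhwhwhwhmmwhwhwhwhwhwh → (answer).

whwhwhwhwhwhwhmmwhwhwhwhwhwhwh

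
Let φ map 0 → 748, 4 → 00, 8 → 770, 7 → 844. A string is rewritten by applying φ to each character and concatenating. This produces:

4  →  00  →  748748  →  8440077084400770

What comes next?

Replace each of the 16 characters of 8440077084400770 in place — 770 00 00 748 748 844 844 748 770 00 00 748 748 844 844 748 — and concatenate.

77000007487488448447487700000748748844844748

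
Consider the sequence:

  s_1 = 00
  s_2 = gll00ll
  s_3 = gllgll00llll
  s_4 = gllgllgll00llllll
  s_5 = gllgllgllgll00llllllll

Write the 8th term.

gllgllgllgllgllgllgll00llllllllllllll

Each term wraps the previous one in gll on the left and ll on the right.
From gllgllgllgll00llllllll, 3 further steps: gllgllgllgll00llllllll → gllgllgllgllgll00llllllllll → gllgllgllgllgllgll00llllllllllll → (answer).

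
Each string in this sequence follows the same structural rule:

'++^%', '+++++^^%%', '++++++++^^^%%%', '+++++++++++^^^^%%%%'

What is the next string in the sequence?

Each string has the form +^{3n-1} ^^{n} %^{n} (n = 1, 2, …).
For the next term, n = 5, so the run lengths are 14, 5, 5.

++++++++++++++^^^^^%%%%%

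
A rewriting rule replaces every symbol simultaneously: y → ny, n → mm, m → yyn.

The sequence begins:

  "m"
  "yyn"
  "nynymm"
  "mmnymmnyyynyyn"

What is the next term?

Rewriting the 14 symbols of mmnymmnyyynyyn one by one yields yyn yyn mm ny yyn yyn mm ny ny ny mm ny ny mm; concatenated:

yynyynmmnyyynyynmmnynynymmnynymm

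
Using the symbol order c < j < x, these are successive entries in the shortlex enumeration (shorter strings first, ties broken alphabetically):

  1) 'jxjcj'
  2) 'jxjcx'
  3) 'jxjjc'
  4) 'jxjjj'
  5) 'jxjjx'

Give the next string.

Find the rightmost character of jxjjx below x, bump it to the next letter, and reset everything to its right to c.

jxjxc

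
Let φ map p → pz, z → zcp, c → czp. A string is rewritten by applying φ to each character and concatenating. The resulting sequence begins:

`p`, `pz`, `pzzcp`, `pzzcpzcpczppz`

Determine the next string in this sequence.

pzzcpzcpczppzzcpczppzczpzcppzpzzcp

φ(pzzcpzcpczppz) expands symbol-by-symbol to pz zcp zcp czp pz zcp czp pz czp zcp pz pz zcp; joining the 13 pieces gives the next term.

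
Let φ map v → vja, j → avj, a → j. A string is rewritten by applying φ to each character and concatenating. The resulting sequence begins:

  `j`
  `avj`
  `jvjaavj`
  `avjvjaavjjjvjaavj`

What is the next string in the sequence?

Rewriting the 17 symbols of avjvjaavjjjvjaavj one by one yields j vja avj vja avj j j vja avj avj avj vja avj j j vja avj; concatenated:

jvjaavjvjaavjjjvjaavjavjavjvjaavjjjvjaavj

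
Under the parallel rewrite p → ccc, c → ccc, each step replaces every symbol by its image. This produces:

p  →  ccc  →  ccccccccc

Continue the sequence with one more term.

ccccccccccccccccccccccccccc

Expanding ccccccccc: c→ccc, c→ccc, c→ccc, c→ccc, c→ccc, c→ccc, c→ccc, c→ccc, c→ccc. Concatenated: ccc ccc ccc ccc ccc ccc ccc ccc ccc.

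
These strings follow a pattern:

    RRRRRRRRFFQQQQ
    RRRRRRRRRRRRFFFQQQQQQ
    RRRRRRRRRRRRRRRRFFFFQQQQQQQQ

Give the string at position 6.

RRRRRRRRRRRRRRRRRRRRRRRRRRRRFFFFFFFQQQQQQQQQQQQQQ

Term n consists of 4n R's, followed by n F's, followed by 2n Q's, where the shown terms are n = 2, 3, 4.
For term 6, n = 7, so the run lengths are 28, 7, 14.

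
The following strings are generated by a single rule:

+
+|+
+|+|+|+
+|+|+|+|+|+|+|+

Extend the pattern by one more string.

+|+|+|+|+|+|+|+|+|+|+|+|+|+|+|+

Every step duplicates the string with '|' between the halves.
One more doubling of +|+|+|+|+|+|+|+ gives the answer.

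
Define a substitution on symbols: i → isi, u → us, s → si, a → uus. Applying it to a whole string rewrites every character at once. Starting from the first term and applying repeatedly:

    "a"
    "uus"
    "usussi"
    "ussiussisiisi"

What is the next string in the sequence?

φ(ussiussisiisi) expands symbol-by-symbol to us si si isi us si si isi si isi isi si isi; joining the 13 pieces gives the next term.

ussisiisiussisiisisiisiisisiisi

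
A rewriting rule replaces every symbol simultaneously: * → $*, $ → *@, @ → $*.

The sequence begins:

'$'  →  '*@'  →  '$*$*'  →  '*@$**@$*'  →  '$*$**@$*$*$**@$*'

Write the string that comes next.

*@$**@$*$*$**@$**@$**@$*$*$**@$*

Applying the rule to each of the 16 symbols of $*$**@$*$*$**@$* gives the pieces *@ $* *@ $* $* $* *@ $* *@ $* *@ $* $* $* *@ $*, which concatenate to the answer.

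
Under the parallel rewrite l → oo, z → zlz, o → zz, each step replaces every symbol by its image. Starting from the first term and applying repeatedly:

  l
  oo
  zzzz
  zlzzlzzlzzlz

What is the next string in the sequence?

zlzoozlzzlzoozlzzlzoozlzzlzoozlz

Rewriting each symbol of zlzzlzzlzzlz: z→zlz, l→oo, z→zlz, z→zlz, l→oo, z→zlz, z→zlz, l→oo, z→zlz, z→zlz, l→oo, z→zlz, which concatenates to zlz oo zlz zlz oo zlz zlz oo zlz zlz oo zlz.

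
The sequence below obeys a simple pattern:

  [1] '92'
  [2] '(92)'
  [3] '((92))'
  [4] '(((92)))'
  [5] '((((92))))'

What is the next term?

(((((92)))))

Each term wraps the previous one in ( on the left and ) on the right.
One more step from ((((92)))) gives the answer.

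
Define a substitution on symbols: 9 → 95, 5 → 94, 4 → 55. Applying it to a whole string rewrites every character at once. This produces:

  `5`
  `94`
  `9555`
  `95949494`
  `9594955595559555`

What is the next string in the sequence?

95949555959494949594949495949494

Applying the rule to each of the 16 symbols of 9594955595559555 gives the pieces 95 94 95 55 95 94 94 94 95 94 94 94 95 94 94 94, which concatenate to the answer.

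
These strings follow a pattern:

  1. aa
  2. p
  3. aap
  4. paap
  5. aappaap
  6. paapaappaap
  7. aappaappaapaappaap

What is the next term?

This is a Fibonacci-style word recurrence s(k) = s(k−2)·s(k−1): e.g. aa·p = aap.
Continuing: paapaappaap · aappaappaapaappaap gives term 8.

paapaappaapaappaappaapaappaap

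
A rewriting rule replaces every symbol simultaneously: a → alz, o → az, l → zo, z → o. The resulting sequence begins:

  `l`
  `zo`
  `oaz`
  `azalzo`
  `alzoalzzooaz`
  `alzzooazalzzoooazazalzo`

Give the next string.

alzzoooazazalzoalzzoooazazazalzoalzoalzzooaz

Replace each of the 23 characters of alzzooazalzzoooazazalzo in place — alz zo o o az az alz o alz zo o o az az az alz o alz o alz zo o az — and concatenate.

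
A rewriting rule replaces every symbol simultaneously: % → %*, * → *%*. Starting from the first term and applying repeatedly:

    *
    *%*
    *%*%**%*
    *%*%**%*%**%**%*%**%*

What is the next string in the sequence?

Rewriting the 21 symbols of *%*%**%*%**%**%*%**%* one by one yields *%* %* *%* %* *%* *%* %* *%* %* *%* *%* %* *%* *%* %* *%* %* *%* *%* %* *%*; concatenated:

*%*%**%*%**%**%*%**%*%**%**%*%**%**%*%**%*%**%**%*%**%*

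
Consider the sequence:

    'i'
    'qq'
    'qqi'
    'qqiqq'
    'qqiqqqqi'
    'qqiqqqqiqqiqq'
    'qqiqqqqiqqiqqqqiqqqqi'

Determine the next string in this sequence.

This is a Fibonacci-style word recurrence s(k) = s(k−1)·s(k−2): e.g. qq·i = qqi.
So term 8 is qqiqqqqiqqiqqqqiqqqqi·qqiqqqqiqqiqq.

qqiqqqqiqqiqqqqiqqqqiqqiqqqqiqqiqq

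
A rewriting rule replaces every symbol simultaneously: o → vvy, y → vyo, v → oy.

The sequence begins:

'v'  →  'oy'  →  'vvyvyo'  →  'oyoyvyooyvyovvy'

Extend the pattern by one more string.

vvyvyovvyvyooyvyovvyvvyvyooyvyovvyoyoyvyo

φ(oyoyvyooyvyovvy) expands symbol-by-symbol to vvy vyo vvy vyo oy vyo vvy vvy vyo oy vyo vvy oy oy vyo; joining the 15 pieces gives the next term.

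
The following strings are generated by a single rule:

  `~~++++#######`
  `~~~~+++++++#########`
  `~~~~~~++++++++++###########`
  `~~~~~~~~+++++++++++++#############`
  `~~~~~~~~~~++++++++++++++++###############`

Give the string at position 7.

~~~~~~~~~~~~~~++++++++++++++++++++++###################

The n-th term is 2n-2 ~'s then 3n-2 +'s then 2n+3 #'s, where the shown terms are n = 2, 3, 4, 5, 6.
At n = 8 the blocks have lengths 14, 22, 19.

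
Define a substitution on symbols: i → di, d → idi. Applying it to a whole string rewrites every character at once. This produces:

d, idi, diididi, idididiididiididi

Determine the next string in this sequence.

diididiididiidididiididiidididiididiididi

Replace each of the 17 characters of idididiididiididi in place — di idi di idi di idi di di idi di idi di di idi di idi di — and concatenate.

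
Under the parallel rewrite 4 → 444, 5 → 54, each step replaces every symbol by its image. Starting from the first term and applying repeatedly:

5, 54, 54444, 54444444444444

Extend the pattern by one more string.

Rewriting the 14 symbols of 54444444444444 one by one yields 54 444 444 444 444 444 444 444 444 444 444 444 444 444; concatenated:

54444444444444444444444444444444444444444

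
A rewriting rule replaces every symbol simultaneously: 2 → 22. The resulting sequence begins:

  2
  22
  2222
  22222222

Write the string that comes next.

2222222222222222

Expanding 22222222: 2→22, 2→22, 2→22, 2→22, 2→22, 2→22, 2→22, 2→22. Concatenated: 22 22 22 22 22 22 22 22.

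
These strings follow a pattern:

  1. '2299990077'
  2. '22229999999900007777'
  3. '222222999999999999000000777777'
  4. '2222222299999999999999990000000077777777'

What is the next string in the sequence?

22222222229999999999999999999900000000007777777777

Term n consists of 2n 2's, followed by 4n 9's, followed by 2n 0's, followed by 2n 7's (n = 1, 2, …).
Setting n = 5 gives 10, 20, 10, 10 characters in each block.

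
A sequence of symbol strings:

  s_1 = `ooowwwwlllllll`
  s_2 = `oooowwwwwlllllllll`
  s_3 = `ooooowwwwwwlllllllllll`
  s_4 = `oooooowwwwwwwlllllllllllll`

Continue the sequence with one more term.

Each string has the form o^{n} w^{n+1} l^{2n+1}, where the shown terms are n = 3, 4, 5, 6.
Setting n = 7 gives 7, 8, 15 characters in each block.

ooooooowwwwwwwwlllllllllllllll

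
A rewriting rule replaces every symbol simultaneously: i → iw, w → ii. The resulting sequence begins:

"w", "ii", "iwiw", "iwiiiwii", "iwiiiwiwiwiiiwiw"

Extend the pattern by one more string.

iwiiiwiwiwiiiwiiiwiiiwiwiwiiiwii

φ(iwiiiwiwiwiiiwiw) expands symbol-by-symbol to iw ii iw iw iw ii iw ii iw ii iw iw iw ii iw ii; joining the 16 pieces gives the next term.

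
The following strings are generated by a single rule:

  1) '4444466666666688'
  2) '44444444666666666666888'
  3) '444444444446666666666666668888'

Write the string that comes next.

Reading off run lengths: 4 runs 5, 8, 11; 6 runs 9, 12, 15; 8 runs 2, 3, 4 — each is linear in n, where the shown terms are n = 2, 3, 4.
At n = 5 the blocks have lengths 14, 18, 5.

4444444444444466666666666666666688888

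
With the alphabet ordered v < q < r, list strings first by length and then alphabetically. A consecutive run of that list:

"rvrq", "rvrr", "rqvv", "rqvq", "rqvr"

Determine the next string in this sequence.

rqqv

Find the rightmost character of rqvr below r, bump it to the next letter, and reset everything to its right to v.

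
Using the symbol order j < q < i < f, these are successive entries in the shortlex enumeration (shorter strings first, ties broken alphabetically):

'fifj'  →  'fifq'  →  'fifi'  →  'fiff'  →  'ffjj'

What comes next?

ffjq

The successor of ffjj increments the rightmost position that isn't already f and resets every position after it to j.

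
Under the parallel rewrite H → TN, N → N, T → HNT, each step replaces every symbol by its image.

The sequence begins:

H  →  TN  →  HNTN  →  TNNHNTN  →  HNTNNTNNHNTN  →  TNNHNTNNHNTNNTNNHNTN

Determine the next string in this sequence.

φ(TNNHNTNNHNTNNTNNHNTN) expands symbol-by-symbol to HNT N N TN N HNT N N TN N HNT N N HNT N N TN N HNT N; joining the 20 pieces gives the next term.

HNTNNTNNHNTNNTNNHNTNNHNTNNTNNHNTN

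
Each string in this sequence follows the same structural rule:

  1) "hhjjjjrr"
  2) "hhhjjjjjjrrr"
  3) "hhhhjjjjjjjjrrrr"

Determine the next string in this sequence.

Reading off run lengths: h runs 2, 3, 4; j runs 4, 6, 8; r runs 2, 3, 4 — each is linear in n, where the shown terms are n = 2, 3, 4.
At n = 5 the blocks have lengths 5, 10, 5.

hhhhhjjjjjjjjjjrrrrr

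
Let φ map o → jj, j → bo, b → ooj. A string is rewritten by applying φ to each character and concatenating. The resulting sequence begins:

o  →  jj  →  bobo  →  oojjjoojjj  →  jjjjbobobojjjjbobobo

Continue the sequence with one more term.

Replace each of the 20 characters of jjjjbobobojjjjbobobo in place — bo bo bo bo ooj jj ooj jj ooj jj bo bo bo bo ooj jj ooj jj ooj jj — and concatenate.

bobobobooojjjoojjjoojjjbobobobooojjjoojjjoojjj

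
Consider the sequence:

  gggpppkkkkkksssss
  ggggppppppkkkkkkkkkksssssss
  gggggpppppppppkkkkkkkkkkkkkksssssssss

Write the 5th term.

gggggggpppppppppppppppkkkkkkkkkkkkkkkkkkkkkksssssssssssss

Reading off run lengths: g runs 3, 4, 5; p runs 3, 6, 9; k runs 6, 10, 14; s runs 5, 7, 9 — each is linear in n (n = 1, 2, …).
For term 5, n = 5, so the run lengths are 7, 15, 22, 13.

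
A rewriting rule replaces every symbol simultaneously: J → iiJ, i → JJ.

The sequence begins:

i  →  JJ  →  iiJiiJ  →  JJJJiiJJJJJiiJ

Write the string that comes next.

Applying the rule to each of the 14 symbols of JJJJiiJJJJJiiJ gives the pieces iiJ iiJ iiJ iiJ JJ JJ iiJ iiJ iiJ iiJ iiJ JJ JJ iiJ, which concatenate to the answer.

iiJiiJiiJiiJJJJJiiJiiJiiJiiJiiJJJJJiiJ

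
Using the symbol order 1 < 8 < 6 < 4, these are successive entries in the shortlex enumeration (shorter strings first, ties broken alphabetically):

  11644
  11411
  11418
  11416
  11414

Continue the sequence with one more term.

11481

Find the rightmost character of 11414 below 4, bump it to the next letter, and reset everything to its right to 1.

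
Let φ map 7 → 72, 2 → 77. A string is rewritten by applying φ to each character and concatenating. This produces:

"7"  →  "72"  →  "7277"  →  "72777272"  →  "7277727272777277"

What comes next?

72777272727772777277727272777272

φ(7277727272777277) expands symbol-by-symbol to 72 77 72 72 72 77 72 77 72 77 72 72 72 77 72 72; joining the 16 pieces gives the next term.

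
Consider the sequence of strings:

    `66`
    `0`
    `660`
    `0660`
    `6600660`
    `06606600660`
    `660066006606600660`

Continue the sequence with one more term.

06606600660660066006606600660

Each term (from the third on) is the two preceding terms concatenated in order: term 3 = 66·0 = 660.
The next term joins 06606600660 and 660066006606600660.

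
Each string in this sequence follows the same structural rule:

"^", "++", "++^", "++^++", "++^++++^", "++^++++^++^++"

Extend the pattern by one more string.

Each term (from the third on) is the previous term followed by the one before it: term 3 = ++·^ = ++^.
The next term joins ++^++++^++^++ and ++^++++^.

++^++++^++^++++^++++^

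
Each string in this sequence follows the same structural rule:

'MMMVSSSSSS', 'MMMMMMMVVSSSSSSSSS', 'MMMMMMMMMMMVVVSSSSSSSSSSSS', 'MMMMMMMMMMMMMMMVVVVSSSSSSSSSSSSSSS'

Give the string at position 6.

MMMMMMMMMMMMMMMMMMMMMMMVVVVVVSSSSSSSSSSSSSSSSSSSSS

The n-th term is 4n-1 M's then n V's then 3n+3 S's (n = 1, 2, …).
Setting n = 6 gives 23, 6, 21 characters in each block.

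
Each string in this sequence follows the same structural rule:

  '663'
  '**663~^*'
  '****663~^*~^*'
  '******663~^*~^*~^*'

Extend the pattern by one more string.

********663~^*~^*~^*~^*

Every step adds ** to the front and ~^* to the end of the previous string.
One more step from ******663~^*~^*~^* gives the answer.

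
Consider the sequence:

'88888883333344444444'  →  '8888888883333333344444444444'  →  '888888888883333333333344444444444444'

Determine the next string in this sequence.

88888888888883333333333333344444444444444444

Term n consists of 2n+3 8's, followed by 3n-1 3's, followed by 3n+2 4's, where the shown terms are n = 2, 3, 4.
At n = 5 the blocks have lengths 13, 14, 17.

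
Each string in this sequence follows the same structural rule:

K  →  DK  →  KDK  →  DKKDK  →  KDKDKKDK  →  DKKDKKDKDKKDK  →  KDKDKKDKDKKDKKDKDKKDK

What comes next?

DKKDKKDKDKKDKKDKDKKDKDKKDKKDKDKKDK

Each term (from the third on) is the two preceding terms concatenated in order: term 3 = K·DK = KDK.
Continuing: DKKDKKDKDKKDK · KDKDKKDKDKKDKKDKDKKDK gives term 8.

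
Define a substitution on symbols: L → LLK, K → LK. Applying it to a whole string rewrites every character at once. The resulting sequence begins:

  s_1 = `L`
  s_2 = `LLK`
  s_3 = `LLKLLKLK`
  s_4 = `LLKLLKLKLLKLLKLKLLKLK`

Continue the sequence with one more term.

Replace each of the 21 characters of LLKLLKLKLLKLLKLKLLKLK in place — LLK LLK LK LLK LLK LK LLK LK LLK LLK LK LLK LLK LK LLK LK LLK LLK LK LLK LK — and concatenate.

LLKLLKLKLLKLLKLKLLKLKLLKLLKLKLLKLLKLKLLKLKLLKLLKLKLLKLK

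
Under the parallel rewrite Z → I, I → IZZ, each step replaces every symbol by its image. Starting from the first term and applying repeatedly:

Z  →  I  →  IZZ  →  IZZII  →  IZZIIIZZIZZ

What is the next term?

Rewriting each symbol of IZZIIIZZIZZ: I→IZZ, Z→I, Z→I, I→IZZ, I→IZZ, I→IZZ, Z→I, Z→I, I→IZZ, Z→I, Z→I, which concatenates to IZZ I I IZZ IZZ IZZ I I IZZ I I.

IZZIIIZZIZZIZZIIIZZII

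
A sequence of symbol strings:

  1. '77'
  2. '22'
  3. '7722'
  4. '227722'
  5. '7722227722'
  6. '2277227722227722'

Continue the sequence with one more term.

77222277222277227722227722

From term 3 onward, concatenate the second-to-last term with the last: 77·22 = 7722, 22·7722 = 227722, …
So term 7 is 7722227722·2277227722227722.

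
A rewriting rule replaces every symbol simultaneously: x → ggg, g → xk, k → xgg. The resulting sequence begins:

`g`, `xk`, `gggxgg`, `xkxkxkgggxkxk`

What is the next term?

gggxgggggxgggggxggxkxkxkgggxgggggxgg

Applying the rule to each of the 13 symbols of xkxkxkgggxkxk gives the pieces ggg xgg ggg xgg ggg xgg xk xk xk ggg xgg ggg xgg, which concatenate to the answer.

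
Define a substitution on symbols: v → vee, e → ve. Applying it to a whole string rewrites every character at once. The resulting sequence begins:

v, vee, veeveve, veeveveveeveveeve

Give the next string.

φ(veeveveveeveveeve) expands symbol-by-symbol to vee ve ve vee ve vee ve vee ve ve vee ve vee ve ve vee ve; joining the 17 pieces gives the next term.

veeveveveeveveeveveeveveveeveveeveveveeve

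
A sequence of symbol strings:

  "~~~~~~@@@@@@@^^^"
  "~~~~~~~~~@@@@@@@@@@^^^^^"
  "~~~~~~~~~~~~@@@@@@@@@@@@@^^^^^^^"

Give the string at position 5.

~~~~~~~~~~~~~~~~~~@@@@@@@@@@@@@@@@@@@^^^^^^^^^^^

Reading off run lengths: ~ runs 6, 9, 12; @ runs 7, 10, 13; ^ runs 3, 5, 7 — each is linear in n, where the shown terms are n = 2, 3, 4.
At n = 6 the blocks have lengths 18, 19, 11.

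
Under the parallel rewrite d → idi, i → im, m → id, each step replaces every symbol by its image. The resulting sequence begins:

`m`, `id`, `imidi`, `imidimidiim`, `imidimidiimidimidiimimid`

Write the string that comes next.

Applying the rule to each of the 24 symbols of imidimidiimidimidiimimid gives the pieces im id im idi im id im idi im im id im idi im id im idi im im id im id im idi, which concatenate to the answer.

imidimidiimidimidiimimidimidiimidimidiimimidimidimidi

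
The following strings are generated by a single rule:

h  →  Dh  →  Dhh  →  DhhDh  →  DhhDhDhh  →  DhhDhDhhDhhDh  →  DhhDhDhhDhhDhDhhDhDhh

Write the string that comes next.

DhhDhDhhDhhDhDhhDhDhhDhhDhDhhDhhDh

This is a Fibonacci-style word recurrence s(k) = s(k−1)·s(k−2): e.g. Dh·h = Dhh.
Continuing: DhhDhDhhDhhDhDhhDhDhh · DhhDhDhhDhhDh gives term 8.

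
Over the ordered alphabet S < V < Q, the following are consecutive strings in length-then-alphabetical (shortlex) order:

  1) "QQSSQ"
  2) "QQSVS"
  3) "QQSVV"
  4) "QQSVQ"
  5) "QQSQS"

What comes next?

QQSQV

The successor of QQSQS increments the rightmost position that isn't already Q and resets every position after it to S.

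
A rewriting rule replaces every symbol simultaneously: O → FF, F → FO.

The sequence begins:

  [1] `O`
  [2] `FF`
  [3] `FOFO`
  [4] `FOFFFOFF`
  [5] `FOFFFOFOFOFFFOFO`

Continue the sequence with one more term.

Rewriting the 16 symbols of FOFFFOFOFOFFFOFO one by one yields FO FF FO FO FO FF FO FF FO FF FO FO FO FF FO FF; concatenated:

FOFFFOFOFOFFFOFFFOFFFOFOFOFFFOFF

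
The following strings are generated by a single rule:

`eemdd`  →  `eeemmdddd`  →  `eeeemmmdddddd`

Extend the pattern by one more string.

The n-th term is n+1 e's then n m's then 2n d's (n = 1, 2, …).
For the next term, n = 4, so the run lengths are 5, 4, 8.

eeeeemmmmdddddddd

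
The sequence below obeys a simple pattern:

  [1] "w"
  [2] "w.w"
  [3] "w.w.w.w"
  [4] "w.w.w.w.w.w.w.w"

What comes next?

w.w.w.w.w.w.w.w.w.w.w.w.w.w.w.w

Each string is two copies of the previous one joined by '.'.
So the next term is two copies of w.w.w.w.w.w.w.w with '.' between the halves.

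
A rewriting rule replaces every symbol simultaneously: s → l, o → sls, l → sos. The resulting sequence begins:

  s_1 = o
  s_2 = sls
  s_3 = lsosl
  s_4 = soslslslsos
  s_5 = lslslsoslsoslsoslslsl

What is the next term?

φ(lslslsoslsoslsoslslsl) expands symbol-by-symbol to sos l sos l sos l sls l sos l sls l sos l sls l sos l sos l sos; joining the 21 pieces gives the next term.

soslsoslsoslslslsoslslslsoslslslsoslsoslsos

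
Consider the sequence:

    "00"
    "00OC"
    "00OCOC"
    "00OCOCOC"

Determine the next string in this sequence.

00OCOCOCOC

Each term is the previous one with OC appended.
One more step from 00OCOCOC gives the answer.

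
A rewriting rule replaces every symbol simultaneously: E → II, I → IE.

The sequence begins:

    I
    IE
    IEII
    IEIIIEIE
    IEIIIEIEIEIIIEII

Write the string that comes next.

IEIIIEIEIEIIIEIIIEIIIEIEIEIIIEIE

Replace each of the 16 characters of IEIIIEIEIEIIIEII in place — IE II IE IE IE II IE II IE II IE IE IE II IE IE — and concatenate.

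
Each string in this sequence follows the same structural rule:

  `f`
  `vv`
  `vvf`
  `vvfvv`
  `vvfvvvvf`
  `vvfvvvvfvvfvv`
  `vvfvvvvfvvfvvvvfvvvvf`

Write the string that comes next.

From term 3 onward, concatenate the last term with the second-to-last: vv·f = vvf, vvf·vv = vvfvv, …
The next term joins vvfvvvvfvvfvvvvfvvvvf and vvfvvvvfvvfvv.

vvfvvvvfvvfvvvvfvvvvfvvfvvvvfvvfvv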